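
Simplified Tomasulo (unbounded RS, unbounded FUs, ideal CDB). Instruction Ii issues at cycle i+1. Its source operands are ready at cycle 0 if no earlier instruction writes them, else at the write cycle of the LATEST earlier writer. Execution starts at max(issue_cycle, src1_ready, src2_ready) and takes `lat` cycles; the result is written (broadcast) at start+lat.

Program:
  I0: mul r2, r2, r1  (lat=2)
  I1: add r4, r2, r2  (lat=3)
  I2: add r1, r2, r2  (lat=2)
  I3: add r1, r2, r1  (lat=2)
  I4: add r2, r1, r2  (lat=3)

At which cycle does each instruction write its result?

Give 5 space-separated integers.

I0 mul r2: issue@1 deps=(None,None) exec_start@1 write@3
I1 add r4: issue@2 deps=(0,0) exec_start@3 write@6
I2 add r1: issue@3 deps=(0,0) exec_start@3 write@5
I3 add r1: issue@4 deps=(0,2) exec_start@5 write@7
I4 add r2: issue@5 deps=(3,0) exec_start@7 write@10

Answer: 3 6 5 7 10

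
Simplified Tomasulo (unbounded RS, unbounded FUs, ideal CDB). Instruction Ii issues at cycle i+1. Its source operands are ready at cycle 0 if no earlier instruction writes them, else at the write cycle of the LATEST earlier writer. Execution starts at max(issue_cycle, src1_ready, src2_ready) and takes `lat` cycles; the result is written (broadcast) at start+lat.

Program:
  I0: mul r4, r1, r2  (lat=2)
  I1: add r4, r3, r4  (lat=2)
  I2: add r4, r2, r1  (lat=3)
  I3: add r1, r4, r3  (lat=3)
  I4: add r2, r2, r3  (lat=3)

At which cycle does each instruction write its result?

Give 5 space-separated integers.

I0 mul r4: issue@1 deps=(None,None) exec_start@1 write@3
I1 add r4: issue@2 deps=(None,0) exec_start@3 write@5
I2 add r4: issue@3 deps=(None,None) exec_start@3 write@6
I3 add r1: issue@4 deps=(2,None) exec_start@6 write@9
I4 add r2: issue@5 deps=(None,None) exec_start@5 write@8

Answer: 3 5 6 9 8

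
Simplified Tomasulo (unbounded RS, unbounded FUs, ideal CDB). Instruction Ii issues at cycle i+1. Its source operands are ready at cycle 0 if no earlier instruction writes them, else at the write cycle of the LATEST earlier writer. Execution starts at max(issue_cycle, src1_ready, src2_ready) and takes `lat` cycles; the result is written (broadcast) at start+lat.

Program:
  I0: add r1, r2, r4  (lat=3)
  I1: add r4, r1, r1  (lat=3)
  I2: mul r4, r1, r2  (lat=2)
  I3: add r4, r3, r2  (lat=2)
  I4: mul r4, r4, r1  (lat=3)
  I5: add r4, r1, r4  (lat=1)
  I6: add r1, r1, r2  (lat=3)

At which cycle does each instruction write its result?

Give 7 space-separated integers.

Answer: 4 7 6 6 9 10 10

Derivation:
I0 add r1: issue@1 deps=(None,None) exec_start@1 write@4
I1 add r4: issue@2 deps=(0,0) exec_start@4 write@7
I2 mul r4: issue@3 deps=(0,None) exec_start@4 write@6
I3 add r4: issue@4 deps=(None,None) exec_start@4 write@6
I4 mul r4: issue@5 deps=(3,0) exec_start@6 write@9
I5 add r4: issue@6 deps=(0,4) exec_start@9 write@10
I6 add r1: issue@7 deps=(0,None) exec_start@7 write@10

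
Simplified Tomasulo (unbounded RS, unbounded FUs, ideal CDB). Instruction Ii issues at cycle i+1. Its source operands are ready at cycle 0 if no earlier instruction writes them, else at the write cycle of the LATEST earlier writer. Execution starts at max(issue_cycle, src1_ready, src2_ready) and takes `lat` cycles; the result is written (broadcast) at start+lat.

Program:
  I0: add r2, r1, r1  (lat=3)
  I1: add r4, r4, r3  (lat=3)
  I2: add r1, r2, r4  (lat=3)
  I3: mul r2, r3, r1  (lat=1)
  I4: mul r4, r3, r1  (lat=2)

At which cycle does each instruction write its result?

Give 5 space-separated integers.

Answer: 4 5 8 9 10

Derivation:
I0 add r2: issue@1 deps=(None,None) exec_start@1 write@4
I1 add r4: issue@2 deps=(None,None) exec_start@2 write@5
I2 add r1: issue@3 deps=(0,1) exec_start@5 write@8
I3 mul r2: issue@4 deps=(None,2) exec_start@8 write@9
I4 mul r4: issue@5 deps=(None,2) exec_start@8 write@10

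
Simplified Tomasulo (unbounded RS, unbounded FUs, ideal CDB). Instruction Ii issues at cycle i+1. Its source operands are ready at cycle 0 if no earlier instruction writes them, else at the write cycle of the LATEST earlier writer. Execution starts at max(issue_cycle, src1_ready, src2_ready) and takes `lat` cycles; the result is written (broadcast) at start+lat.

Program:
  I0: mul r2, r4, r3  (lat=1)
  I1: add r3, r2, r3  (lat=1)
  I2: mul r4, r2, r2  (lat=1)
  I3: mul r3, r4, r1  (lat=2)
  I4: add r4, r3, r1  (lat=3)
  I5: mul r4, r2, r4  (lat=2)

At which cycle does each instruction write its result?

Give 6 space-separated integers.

I0 mul r2: issue@1 deps=(None,None) exec_start@1 write@2
I1 add r3: issue@2 deps=(0,None) exec_start@2 write@3
I2 mul r4: issue@3 deps=(0,0) exec_start@3 write@4
I3 mul r3: issue@4 deps=(2,None) exec_start@4 write@6
I4 add r4: issue@5 deps=(3,None) exec_start@6 write@9
I5 mul r4: issue@6 deps=(0,4) exec_start@9 write@11

Answer: 2 3 4 6 9 11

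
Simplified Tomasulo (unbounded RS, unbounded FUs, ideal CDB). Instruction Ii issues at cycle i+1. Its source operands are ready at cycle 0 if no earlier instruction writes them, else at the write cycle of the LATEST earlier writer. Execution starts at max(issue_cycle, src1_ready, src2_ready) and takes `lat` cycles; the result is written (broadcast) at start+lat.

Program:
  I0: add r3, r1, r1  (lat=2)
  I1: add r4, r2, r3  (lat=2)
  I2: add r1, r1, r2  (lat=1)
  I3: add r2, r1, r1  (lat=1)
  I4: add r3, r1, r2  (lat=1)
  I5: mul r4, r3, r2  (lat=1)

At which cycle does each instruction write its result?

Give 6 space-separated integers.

Answer: 3 5 4 5 6 7

Derivation:
I0 add r3: issue@1 deps=(None,None) exec_start@1 write@3
I1 add r4: issue@2 deps=(None,0) exec_start@3 write@5
I2 add r1: issue@3 deps=(None,None) exec_start@3 write@4
I3 add r2: issue@4 deps=(2,2) exec_start@4 write@5
I4 add r3: issue@5 deps=(2,3) exec_start@5 write@6
I5 mul r4: issue@6 deps=(4,3) exec_start@6 write@7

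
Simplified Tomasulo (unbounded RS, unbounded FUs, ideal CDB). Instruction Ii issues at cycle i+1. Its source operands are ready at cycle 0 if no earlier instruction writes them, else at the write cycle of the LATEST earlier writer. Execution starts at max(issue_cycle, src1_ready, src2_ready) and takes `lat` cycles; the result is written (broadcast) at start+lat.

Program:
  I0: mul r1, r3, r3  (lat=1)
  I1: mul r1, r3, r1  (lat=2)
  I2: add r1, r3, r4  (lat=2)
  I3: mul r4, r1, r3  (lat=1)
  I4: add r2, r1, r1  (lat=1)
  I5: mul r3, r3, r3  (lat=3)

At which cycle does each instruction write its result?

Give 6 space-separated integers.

I0 mul r1: issue@1 deps=(None,None) exec_start@1 write@2
I1 mul r1: issue@2 deps=(None,0) exec_start@2 write@4
I2 add r1: issue@3 deps=(None,None) exec_start@3 write@5
I3 mul r4: issue@4 deps=(2,None) exec_start@5 write@6
I4 add r2: issue@5 deps=(2,2) exec_start@5 write@6
I5 mul r3: issue@6 deps=(None,None) exec_start@6 write@9

Answer: 2 4 5 6 6 9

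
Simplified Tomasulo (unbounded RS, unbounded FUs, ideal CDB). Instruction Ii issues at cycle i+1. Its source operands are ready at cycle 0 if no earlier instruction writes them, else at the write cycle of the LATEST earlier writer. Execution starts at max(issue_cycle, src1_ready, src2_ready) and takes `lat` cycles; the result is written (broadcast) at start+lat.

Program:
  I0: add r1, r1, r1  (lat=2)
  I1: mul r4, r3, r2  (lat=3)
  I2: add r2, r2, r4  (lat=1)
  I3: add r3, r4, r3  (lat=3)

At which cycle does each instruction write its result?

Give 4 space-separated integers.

Answer: 3 5 6 8

Derivation:
I0 add r1: issue@1 deps=(None,None) exec_start@1 write@3
I1 mul r4: issue@2 deps=(None,None) exec_start@2 write@5
I2 add r2: issue@3 deps=(None,1) exec_start@5 write@6
I3 add r3: issue@4 deps=(1,None) exec_start@5 write@8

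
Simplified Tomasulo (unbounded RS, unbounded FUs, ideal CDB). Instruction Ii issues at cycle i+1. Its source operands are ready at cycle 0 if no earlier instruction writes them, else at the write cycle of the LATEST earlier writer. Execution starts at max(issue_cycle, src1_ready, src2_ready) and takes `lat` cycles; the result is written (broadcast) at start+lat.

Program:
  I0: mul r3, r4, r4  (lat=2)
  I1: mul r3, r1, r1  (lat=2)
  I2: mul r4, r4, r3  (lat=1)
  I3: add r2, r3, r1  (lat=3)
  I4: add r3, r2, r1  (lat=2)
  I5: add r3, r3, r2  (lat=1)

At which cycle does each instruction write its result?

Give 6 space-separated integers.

Answer: 3 4 5 7 9 10

Derivation:
I0 mul r3: issue@1 deps=(None,None) exec_start@1 write@3
I1 mul r3: issue@2 deps=(None,None) exec_start@2 write@4
I2 mul r4: issue@3 deps=(None,1) exec_start@4 write@5
I3 add r2: issue@4 deps=(1,None) exec_start@4 write@7
I4 add r3: issue@5 deps=(3,None) exec_start@7 write@9
I5 add r3: issue@6 deps=(4,3) exec_start@9 write@10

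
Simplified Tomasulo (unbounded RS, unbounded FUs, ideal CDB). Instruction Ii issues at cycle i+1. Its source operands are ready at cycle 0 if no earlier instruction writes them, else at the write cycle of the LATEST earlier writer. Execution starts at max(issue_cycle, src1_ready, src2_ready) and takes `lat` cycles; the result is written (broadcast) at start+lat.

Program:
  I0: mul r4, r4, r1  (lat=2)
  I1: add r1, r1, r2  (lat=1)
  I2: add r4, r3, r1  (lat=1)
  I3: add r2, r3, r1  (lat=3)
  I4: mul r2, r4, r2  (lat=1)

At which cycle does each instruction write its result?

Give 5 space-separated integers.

Answer: 3 3 4 7 8

Derivation:
I0 mul r4: issue@1 deps=(None,None) exec_start@1 write@3
I1 add r1: issue@2 deps=(None,None) exec_start@2 write@3
I2 add r4: issue@3 deps=(None,1) exec_start@3 write@4
I3 add r2: issue@4 deps=(None,1) exec_start@4 write@7
I4 mul r2: issue@5 deps=(2,3) exec_start@7 write@8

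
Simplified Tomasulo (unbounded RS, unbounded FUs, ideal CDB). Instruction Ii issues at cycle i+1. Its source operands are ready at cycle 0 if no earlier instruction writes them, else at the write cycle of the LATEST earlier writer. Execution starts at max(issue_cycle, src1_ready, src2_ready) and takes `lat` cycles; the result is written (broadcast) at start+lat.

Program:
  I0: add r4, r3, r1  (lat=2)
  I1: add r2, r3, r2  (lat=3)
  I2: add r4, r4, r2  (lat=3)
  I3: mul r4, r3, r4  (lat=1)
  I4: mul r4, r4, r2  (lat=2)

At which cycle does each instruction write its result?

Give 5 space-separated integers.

I0 add r4: issue@1 deps=(None,None) exec_start@1 write@3
I1 add r2: issue@2 deps=(None,None) exec_start@2 write@5
I2 add r4: issue@3 deps=(0,1) exec_start@5 write@8
I3 mul r4: issue@4 deps=(None,2) exec_start@8 write@9
I4 mul r4: issue@5 deps=(3,1) exec_start@9 write@11

Answer: 3 5 8 9 11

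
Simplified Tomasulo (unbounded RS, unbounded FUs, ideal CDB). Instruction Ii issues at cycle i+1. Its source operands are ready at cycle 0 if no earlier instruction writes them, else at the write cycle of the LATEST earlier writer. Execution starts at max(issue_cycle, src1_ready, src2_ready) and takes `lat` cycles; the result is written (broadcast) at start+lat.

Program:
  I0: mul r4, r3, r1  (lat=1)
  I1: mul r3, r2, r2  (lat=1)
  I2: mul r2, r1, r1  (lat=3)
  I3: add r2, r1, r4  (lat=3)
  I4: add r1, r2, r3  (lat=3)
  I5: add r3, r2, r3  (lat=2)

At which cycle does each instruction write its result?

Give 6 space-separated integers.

Answer: 2 3 6 7 10 9

Derivation:
I0 mul r4: issue@1 deps=(None,None) exec_start@1 write@2
I1 mul r3: issue@2 deps=(None,None) exec_start@2 write@3
I2 mul r2: issue@3 deps=(None,None) exec_start@3 write@6
I3 add r2: issue@4 deps=(None,0) exec_start@4 write@7
I4 add r1: issue@5 deps=(3,1) exec_start@7 write@10
I5 add r3: issue@6 deps=(3,1) exec_start@7 write@9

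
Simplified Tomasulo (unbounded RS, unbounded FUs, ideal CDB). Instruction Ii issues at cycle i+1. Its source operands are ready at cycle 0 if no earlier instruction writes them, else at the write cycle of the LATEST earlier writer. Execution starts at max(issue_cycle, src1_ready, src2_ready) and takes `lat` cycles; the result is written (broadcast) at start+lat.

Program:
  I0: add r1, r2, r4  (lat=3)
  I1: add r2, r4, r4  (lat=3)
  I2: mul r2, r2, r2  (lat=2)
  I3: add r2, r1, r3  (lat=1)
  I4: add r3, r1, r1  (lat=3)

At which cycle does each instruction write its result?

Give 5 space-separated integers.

I0 add r1: issue@1 deps=(None,None) exec_start@1 write@4
I1 add r2: issue@2 deps=(None,None) exec_start@2 write@5
I2 mul r2: issue@3 deps=(1,1) exec_start@5 write@7
I3 add r2: issue@4 deps=(0,None) exec_start@4 write@5
I4 add r3: issue@5 deps=(0,0) exec_start@5 write@8

Answer: 4 5 7 5 8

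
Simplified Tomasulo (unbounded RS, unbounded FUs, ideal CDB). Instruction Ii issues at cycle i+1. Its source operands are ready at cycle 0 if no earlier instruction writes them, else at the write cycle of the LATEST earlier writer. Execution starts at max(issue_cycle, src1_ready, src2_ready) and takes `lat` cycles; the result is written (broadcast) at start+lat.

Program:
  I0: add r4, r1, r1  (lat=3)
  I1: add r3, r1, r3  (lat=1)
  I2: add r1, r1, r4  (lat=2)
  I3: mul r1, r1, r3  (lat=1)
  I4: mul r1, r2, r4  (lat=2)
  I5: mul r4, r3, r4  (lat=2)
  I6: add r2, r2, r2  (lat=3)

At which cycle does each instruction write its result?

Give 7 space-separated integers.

I0 add r4: issue@1 deps=(None,None) exec_start@1 write@4
I1 add r3: issue@2 deps=(None,None) exec_start@2 write@3
I2 add r1: issue@3 deps=(None,0) exec_start@4 write@6
I3 mul r1: issue@4 deps=(2,1) exec_start@6 write@7
I4 mul r1: issue@5 deps=(None,0) exec_start@5 write@7
I5 mul r4: issue@6 deps=(1,0) exec_start@6 write@8
I6 add r2: issue@7 deps=(None,None) exec_start@7 write@10

Answer: 4 3 6 7 7 8 10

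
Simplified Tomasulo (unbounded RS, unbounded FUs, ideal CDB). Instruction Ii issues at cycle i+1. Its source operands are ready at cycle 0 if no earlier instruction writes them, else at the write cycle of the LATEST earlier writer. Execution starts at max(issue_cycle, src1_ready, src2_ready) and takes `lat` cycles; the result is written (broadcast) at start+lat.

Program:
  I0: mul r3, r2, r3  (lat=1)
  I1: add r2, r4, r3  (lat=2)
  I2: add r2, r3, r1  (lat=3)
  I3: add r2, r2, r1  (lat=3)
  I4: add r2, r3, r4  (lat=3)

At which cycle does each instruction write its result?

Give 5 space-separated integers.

Answer: 2 4 6 9 8

Derivation:
I0 mul r3: issue@1 deps=(None,None) exec_start@1 write@2
I1 add r2: issue@2 deps=(None,0) exec_start@2 write@4
I2 add r2: issue@3 deps=(0,None) exec_start@3 write@6
I3 add r2: issue@4 deps=(2,None) exec_start@6 write@9
I4 add r2: issue@5 deps=(0,None) exec_start@5 write@8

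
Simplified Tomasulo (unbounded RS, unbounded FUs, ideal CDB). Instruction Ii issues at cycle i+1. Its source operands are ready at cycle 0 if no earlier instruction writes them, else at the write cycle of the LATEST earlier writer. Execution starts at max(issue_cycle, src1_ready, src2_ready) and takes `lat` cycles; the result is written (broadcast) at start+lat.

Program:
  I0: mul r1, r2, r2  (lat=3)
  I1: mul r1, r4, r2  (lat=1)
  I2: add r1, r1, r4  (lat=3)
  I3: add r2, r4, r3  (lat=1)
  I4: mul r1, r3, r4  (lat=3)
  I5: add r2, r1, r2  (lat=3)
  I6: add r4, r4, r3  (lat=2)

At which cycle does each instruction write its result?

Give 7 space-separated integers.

I0 mul r1: issue@1 deps=(None,None) exec_start@1 write@4
I1 mul r1: issue@2 deps=(None,None) exec_start@2 write@3
I2 add r1: issue@3 deps=(1,None) exec_start@3 write@6
I3 add r2: issue@4 deps=(None,None) exec_start@4 write@5
I4 mul r1: issue@5 deps=(None,None) exec_start@5 write@8
I5 add r2: issue@6 deps=(4,3) exec_start@8 write@11
I6 add r4: issue@7 deps=(None,None) exec_start@7 write@9

Answer: 4 3 6 5 8 11 9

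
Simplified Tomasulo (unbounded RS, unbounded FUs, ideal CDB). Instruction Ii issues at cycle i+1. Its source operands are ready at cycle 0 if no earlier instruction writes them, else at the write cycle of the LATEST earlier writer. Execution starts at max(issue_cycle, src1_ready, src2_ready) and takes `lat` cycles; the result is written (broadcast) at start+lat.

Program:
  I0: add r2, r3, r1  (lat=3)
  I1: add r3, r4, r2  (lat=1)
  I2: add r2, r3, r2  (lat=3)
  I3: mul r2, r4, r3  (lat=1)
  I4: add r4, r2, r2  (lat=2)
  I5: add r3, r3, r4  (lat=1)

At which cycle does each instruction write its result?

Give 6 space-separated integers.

Answer: 4 5 8 6 8 9

Derivation:
I0 add r2: issue@1 deps=(None,None) exec_start@1 write@4
I1 add r3: issue@2 deps=(None,0) exec_start@4 write@5
I2 add r2: issue@3 deps=(1,0) exec_start@5 write@8
I3 mul r2: issue@4 deps=(None,1) exec_start@5 write@6
I4 add r4: issue@5 deps=(3,3) exec_start@6 write@8
I5 add r3: issue@6 deps=(1,4) exec_start@8 write@9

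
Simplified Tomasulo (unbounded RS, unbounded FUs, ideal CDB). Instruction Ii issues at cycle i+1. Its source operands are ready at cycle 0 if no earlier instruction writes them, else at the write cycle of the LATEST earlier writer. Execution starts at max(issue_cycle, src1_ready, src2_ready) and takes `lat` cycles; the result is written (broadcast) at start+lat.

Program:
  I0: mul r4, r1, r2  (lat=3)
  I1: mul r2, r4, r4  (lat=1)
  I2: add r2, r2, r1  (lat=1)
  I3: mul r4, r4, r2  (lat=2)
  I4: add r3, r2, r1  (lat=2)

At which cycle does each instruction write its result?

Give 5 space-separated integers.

Answer: 4 5 6 8 8

Derivation:
I0 mul r4: issue@1 deps=(None,None) exec_start@1 write@4
I1 mul r2: issue@2 deps=(0,0) exec_start@4 write@5
I2 add r2: issue@3 deps=(1,None) exec_start@5 write@6
I3 mul r4: issue@4 deps=(0,2) exec_start@6 write@8
I4 add r3: issue@5 deps=(2,None) exec_start@6 write@8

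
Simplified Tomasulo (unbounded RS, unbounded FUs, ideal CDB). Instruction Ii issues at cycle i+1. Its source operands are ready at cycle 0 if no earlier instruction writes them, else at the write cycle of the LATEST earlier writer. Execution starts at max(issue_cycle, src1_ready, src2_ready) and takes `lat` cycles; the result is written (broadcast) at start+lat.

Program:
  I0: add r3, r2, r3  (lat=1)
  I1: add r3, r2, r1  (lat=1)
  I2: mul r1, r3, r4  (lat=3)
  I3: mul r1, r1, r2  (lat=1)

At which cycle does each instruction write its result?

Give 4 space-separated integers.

I0 add r3: issue@1 deps=(None,None) exec_start@1 write@2
I1 add r3: issue@2 deps=(None,None) exec_start@2 write@3
I2 mul r1: issue@3 deps=(1,None) exec_start@3 write@6
I3 mul r1: issue@4 deps=(2,None) exec_start@6 write@7

Answer: 2 3 6 7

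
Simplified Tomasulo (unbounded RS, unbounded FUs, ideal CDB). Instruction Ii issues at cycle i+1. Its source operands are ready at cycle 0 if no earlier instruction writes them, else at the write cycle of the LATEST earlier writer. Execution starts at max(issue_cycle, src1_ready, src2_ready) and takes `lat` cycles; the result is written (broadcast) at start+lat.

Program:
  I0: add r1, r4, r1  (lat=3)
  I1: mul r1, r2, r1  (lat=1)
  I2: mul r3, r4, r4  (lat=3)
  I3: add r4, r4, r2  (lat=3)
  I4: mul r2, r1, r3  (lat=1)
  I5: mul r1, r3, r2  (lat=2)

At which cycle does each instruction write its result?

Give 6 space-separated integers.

Answer: 4 5 6 7 7 9

Derivation:
I0 add r1: issue@1 deps=(None,None) exec_start@1 write@4
I1 mul r1: issue@2 deps=(None,0) exec_start@4 write@5
I2 mul r3: issue@3 deps=(None,None) exec_start@3 write@6
I3 add r4: issue@4 deps=(None,None) exec_start@4 write@7
I4 mul r2: issue@5 deps=(1,2) exec_start@6 write@7
I5 mul r1: issue@6 deps=(2,4) exec_start@7 write@9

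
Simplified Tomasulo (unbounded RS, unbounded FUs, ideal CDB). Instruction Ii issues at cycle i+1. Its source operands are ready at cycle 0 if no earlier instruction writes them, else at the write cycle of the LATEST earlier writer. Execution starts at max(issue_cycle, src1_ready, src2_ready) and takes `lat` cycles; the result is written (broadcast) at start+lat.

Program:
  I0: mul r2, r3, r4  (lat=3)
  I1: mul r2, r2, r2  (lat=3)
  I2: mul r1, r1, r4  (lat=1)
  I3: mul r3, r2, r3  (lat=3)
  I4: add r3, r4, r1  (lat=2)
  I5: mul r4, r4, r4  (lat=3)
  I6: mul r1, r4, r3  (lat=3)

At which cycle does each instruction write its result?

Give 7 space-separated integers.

I0 mul r2: issue@1 deps=(None,None) exec_start@1 write@4
I1 mul r2: issue@2 deps=(0,0) exec_start@4 write@7
I2 mul r1: issue@3 deps=(None,None) exec_start@3 write@4
I3 mul r3: issue@4 deps=(1,None) exec_start@7 write@10
I4 add r3: issue@5 deps=(None,2) exec_start@5 write@7
I5 mul r4: issue@6 deps=(None,None) exec_start@6 write@9
I6 mul r1: issue@7 deps=(5,4) exec_start@9 write@12

Answer: 4 7 4 10 7 9 12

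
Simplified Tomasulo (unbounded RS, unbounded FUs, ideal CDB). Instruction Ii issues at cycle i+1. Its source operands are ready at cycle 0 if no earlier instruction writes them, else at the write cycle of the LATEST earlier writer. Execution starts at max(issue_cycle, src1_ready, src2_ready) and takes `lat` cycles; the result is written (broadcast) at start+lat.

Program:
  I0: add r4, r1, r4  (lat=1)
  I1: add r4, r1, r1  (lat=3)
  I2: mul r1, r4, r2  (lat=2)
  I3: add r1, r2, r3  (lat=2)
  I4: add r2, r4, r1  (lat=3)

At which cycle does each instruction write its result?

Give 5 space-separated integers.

I0 add r4: issue@1 deps=(None,None) exec_start@1 write@2
I1 add r4: issue@2 deps=(None,None) exec_start@2 write@5
I2 mul r1: issue@3 deps=(1,None) exec_start@5 write@7
I3 add r1: issue@4 deps=(None,None) exec_start@4 write@6
I4 add r2: issue@5 deps=(1,3) exec_start@6 write@9

Answer: 2 5 7 6 9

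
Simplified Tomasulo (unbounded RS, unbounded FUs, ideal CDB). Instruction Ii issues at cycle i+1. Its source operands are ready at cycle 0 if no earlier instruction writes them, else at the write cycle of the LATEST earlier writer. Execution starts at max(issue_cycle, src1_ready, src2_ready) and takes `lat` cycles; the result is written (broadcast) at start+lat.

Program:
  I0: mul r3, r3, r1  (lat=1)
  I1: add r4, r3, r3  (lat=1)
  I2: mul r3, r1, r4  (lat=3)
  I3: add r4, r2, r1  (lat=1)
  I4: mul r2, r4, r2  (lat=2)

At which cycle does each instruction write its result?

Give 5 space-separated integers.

Answer: 2 3 6 5 7

Derivation:
I0 mul r3: issue@1 deps=(None,None) exec_start@1 write@2
I1 add r4: issue@2 deps=(0,0) exec_start@2 write@3
I2 mul r3: issue@3 deps=(None,1) exec_start@3 write@6
I3 add r4: issue@4 deps=(None,None) exec_start@4 write@5
I4 mul r2: issue@5 deps=(3,None) exec_start@5 write@7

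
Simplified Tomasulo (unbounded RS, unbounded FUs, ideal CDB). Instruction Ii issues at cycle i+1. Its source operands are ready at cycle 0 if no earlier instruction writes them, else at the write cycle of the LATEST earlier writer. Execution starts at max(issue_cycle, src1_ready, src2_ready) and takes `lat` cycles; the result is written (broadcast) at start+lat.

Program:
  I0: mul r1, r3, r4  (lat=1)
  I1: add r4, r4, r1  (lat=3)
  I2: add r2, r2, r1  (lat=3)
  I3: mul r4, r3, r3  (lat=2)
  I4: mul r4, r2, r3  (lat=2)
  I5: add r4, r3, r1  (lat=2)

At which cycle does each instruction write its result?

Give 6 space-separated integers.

I0 mul r1: issue@1 deps=(None,None) exec_start@1 write@2
I1 add r4: issue@2 deps=(None,0) exec_start@2 write@5
I2 add r2: issue@3 deps=(None,0) exec_start@3 write@6
I3 mul r4: issue@4 deps=(None,None) exec_start@4 write@6
I4 mul r4: issue@5 deps=(2,None) exec_start@6 write@8
I5 add r4: issue@6 deps=(None,0) exec_start@6 write@8

Answer: 2 5 6 6 8 8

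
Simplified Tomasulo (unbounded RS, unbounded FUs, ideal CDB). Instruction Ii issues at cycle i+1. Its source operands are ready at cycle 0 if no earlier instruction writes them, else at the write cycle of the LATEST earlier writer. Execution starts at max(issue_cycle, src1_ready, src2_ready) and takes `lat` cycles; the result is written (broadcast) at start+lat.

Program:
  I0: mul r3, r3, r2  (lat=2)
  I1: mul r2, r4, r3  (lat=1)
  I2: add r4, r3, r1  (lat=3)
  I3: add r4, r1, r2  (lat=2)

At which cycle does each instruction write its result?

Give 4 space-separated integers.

I0 mul r3: issue@1 deps=(None,None) exec_start@1 write@3
I1 mul r2: issue@2 deps=(None,0) exec_start@3 write@4
I2 add r4: issue@3 deps=(0,None) exec_start@3 write@6
I3 add r4: issue@4 deps=(None,1) exec_start@4 write@6

Answer: 3 4 6 6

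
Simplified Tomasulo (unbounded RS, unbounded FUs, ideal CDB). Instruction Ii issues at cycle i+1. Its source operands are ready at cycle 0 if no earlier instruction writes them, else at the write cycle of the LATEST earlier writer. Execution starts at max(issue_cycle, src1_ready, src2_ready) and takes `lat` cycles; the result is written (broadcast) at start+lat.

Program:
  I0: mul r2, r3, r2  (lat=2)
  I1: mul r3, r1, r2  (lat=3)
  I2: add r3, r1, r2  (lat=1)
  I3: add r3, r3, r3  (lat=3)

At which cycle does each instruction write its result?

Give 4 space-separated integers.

I0 mul r2: issue@1 deps=(None,None) exec_start@1 write@3
I1 mul r3: issue@2 deps=(None,0) exec_start@3 write@6
I2 add r3: issue@3 deps=(None,0) exec_start@3 write@4
I3 add r3: issue@4 deps=(2,2) exec_start@4 write@7

Answer: 3 6 4 7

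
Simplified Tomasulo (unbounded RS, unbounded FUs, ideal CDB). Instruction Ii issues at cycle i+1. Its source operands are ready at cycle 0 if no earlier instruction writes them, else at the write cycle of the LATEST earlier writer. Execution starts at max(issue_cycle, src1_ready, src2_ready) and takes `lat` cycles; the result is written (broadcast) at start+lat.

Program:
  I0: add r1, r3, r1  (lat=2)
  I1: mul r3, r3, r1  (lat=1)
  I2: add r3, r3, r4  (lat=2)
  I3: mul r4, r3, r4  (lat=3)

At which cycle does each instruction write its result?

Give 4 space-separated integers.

I0 add r1: issue@1 deps=(None,None) exec_start@1 write@3
I1 mul r3: issue@2 deps=(None,0) exec_start@3 write@4
I2 add r3: issue@3 deps=(1,None) exec_start@4 write@6
I3 mul r4: issue@4 deps=(2,None) exec_start@6 write@9

Answer: 3 4 6 9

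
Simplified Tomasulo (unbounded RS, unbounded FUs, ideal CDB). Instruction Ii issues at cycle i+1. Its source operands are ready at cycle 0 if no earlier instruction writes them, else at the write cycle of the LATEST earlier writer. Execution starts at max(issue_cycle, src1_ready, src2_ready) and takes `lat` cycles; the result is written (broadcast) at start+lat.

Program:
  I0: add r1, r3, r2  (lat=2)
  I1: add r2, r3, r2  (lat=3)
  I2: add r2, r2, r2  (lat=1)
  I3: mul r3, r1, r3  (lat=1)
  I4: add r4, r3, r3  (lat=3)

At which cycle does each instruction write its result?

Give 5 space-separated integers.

Answer: 3 5 6 5 8

Derivation:
I0 add r1: issue@1 deps=(None,None) exec_start@1 write@3
I1 add r2: issue@2 deps=(None,None) exec_start@2 write@5
I2 add r2: issue@3 deps=(1,1) exec_start@5 write@6
I3 mul r3: issue@4 deps=(0,None) exec_start@4 write@5
I4 add r4: issue@5 deps=(3,3) exec_start@5 write@8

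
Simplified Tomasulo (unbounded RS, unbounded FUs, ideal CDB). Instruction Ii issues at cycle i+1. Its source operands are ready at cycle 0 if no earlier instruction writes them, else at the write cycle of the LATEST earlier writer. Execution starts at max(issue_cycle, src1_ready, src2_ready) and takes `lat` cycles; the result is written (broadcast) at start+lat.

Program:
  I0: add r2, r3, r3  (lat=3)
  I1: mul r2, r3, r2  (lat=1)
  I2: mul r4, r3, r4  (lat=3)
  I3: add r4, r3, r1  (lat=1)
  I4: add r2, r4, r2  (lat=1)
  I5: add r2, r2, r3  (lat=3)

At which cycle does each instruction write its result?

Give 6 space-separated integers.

I0 add r2: issue@1 deps=(None,None) exec_start@1 write@4
I1 mul r2: issue@2 deps=(None,0) exec_start@4 write@5
I2 mul r4: issue@3 deps=(None,None) exec_start@3 write@6
I3 add r4: issue@4 deps=(None,None) exec_start@4 write@5
I4 add r2: issue@5 deps=(3,1) exec_start@5 write@6
I5 add r2: issue@6 deps=(4,None) exec_start@6 write@9

Answer: 4 5 6 5 6 9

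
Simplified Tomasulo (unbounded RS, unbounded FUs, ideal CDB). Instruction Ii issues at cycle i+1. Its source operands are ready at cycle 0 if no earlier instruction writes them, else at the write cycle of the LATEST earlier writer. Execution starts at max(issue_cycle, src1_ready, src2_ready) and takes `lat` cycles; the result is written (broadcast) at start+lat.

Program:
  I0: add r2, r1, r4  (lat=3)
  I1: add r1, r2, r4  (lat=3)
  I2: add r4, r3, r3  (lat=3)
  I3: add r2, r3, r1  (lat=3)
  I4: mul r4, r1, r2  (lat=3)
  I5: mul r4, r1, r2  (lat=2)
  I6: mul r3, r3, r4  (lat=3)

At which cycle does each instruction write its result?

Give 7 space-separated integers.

I0 add r2: issue@1 deps=(None,None) exec_start@1 write@4
I1 add r1: issue@2 deps=(0,None) exec_start@4 write@7
I2 add r4: issue@3 deps=(None,None) exec_start@3 write@6
I3 add r2: issue@4 deps=(None,1) exec_start@7 write@10
I4 mul r4: issue@5 deps=(1,3) exec_start@10 write@13
I5 mul r4: issue@6 deps=(1,3) exec_start@10 write@12
I6 mul r3: issue@7 deps=(None,5) exec_start@12 write@15

Answer: 4 7 6 10 13 12 15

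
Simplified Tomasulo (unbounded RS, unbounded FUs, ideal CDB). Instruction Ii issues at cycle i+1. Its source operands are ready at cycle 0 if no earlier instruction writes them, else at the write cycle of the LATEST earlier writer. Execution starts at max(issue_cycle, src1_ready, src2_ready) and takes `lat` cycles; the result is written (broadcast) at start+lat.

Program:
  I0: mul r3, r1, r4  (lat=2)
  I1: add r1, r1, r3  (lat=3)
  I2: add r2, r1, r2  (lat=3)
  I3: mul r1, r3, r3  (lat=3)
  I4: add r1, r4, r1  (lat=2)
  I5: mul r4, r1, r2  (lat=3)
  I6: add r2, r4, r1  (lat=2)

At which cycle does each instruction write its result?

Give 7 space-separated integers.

Answer: 3 6 9 7 9 12 14

Derivation:
I0 mul r3: issue@1 deps=(None,None) exec_start@1 write@3
I1 add r1: issue@2 deps=(None,0) exec_start@3 write@6
I2 add r2: issue@3 deps=(1,None) exec_start@6 write@9
I3 mul r1: issue@4 deps=(0,0) exec_start@4 write@7
I4 add r1: issue@5 deps=(None,3) exec_start@7 write@9
I5 mul r4: issue@6 deps=(4,2) exec_start@9 write@12
I6 add r2: issue@7 deps=(5,4) exec_start@12 write@14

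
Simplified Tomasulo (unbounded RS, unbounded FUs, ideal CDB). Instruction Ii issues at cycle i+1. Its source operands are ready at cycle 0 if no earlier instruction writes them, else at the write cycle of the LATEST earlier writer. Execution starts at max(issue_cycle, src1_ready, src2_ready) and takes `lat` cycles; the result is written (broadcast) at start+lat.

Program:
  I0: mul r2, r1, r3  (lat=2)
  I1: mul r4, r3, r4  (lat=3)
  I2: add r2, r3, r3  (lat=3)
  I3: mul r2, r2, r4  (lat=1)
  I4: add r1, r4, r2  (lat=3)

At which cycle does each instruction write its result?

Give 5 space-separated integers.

I0 mul r2: issue@1 deps=(None,None) exec_start@1 write@3
I1 mul r4: issue@2 deps=(None,None) exec_start@2 write@5
I2 add r2: issue@3 deps=(None,None) exec_start@3 write@6
I3 mul r2: issue@4 deps=(2,1) exec_start@6 write@7
I4 add r1: issue@5 deps=(1,3) exec_start@7 write@10

Answer: 3 5 6 7 10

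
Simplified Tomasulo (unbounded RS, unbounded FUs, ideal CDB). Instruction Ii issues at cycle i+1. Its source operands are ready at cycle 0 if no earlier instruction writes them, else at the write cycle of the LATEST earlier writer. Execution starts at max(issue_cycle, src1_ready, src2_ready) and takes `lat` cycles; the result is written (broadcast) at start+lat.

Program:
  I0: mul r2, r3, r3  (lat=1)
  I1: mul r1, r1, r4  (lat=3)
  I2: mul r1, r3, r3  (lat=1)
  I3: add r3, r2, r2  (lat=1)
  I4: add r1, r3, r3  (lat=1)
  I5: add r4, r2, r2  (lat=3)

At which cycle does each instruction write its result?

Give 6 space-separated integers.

I0 mul r2: issue@1 deps=(None,None) exec_start@1 write@2
I1 mul r1: issue@2 deps=(None,None) exec_start@2 write@5
I2 mul r1: issue@3 deps=(None,None) exec_start@3 write@4
I3 add r3: issue@4 deps=(0,0) exec_start@4 write@5
I4 add r1: issue@5 deps=(3,3) exec_start@5 write@6
I5 add r4: issue@6 deps=(0,0) exec_start@6 write@9

Answer: 2 5 4 5 6 9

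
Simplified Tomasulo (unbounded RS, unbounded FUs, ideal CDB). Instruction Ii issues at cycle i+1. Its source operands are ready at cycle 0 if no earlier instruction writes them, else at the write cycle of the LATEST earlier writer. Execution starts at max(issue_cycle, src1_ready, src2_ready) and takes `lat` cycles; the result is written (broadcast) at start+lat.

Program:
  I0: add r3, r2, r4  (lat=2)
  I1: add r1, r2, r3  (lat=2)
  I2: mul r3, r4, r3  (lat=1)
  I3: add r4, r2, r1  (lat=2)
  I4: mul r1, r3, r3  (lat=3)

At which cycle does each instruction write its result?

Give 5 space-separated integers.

I0 add r3: issue@1 deps=(None,None) exec_start@1 write@3
I1 add r1: issue@2 deps=(None,0) exec_start@3 write@5
I2 mul r3: issue@3 deps=(None,0) exec_start@3 write@4
I3 add r4: issue@4 deps=(None,1) exec_start@5 write@7
I4 mul r1: issue@5 deps=(2,2) exec_start@5 write@8

Answer: 3 5 4 7 8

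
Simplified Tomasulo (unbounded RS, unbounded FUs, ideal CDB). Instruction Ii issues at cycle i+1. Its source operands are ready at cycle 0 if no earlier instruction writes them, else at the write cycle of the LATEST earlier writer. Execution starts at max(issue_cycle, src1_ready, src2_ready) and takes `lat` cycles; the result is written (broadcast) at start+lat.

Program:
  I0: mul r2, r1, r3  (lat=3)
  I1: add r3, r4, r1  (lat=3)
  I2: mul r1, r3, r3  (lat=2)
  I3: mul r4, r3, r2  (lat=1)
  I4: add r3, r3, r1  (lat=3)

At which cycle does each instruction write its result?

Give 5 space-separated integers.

Answer: 4 5 7 6 10

Derivation:
I0 mul r2: issue@1 deps=(None,None) exec_start@1 write@4
I1 add r3: issue@2 deps=(None,None) exec_start@2 write@5
I2 mul r1: issue@3 deps=(1,1) exec_start@5 write@7
I3 mul r4: issue@4 deps=(1,0) exec_start@5 write@6
I4 add r3: issue@5 deps=(1,2) exec_start@7 write@10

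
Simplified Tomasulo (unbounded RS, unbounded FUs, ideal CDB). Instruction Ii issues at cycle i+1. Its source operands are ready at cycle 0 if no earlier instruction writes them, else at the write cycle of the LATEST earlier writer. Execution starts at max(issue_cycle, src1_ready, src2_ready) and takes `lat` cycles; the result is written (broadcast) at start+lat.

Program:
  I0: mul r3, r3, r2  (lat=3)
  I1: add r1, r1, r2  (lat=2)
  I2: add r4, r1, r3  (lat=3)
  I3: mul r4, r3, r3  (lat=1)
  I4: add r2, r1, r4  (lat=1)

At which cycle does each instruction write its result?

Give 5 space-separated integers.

I0 mul r3: issue@1 deps=(None,None) exec_start@1 write@4
I1 add r1: issue@2 deps=(None,None) exec_start@2 write@4
I2 add r4: issue@3 deps=(1,0) exec_start@4 write@7
I3 mul r4: issue@4 deps=(0,0) exec_start@4 write@5
I4 add r2: issue@5 deps=(1,3) exec_start@5 write@6

Answer: 4 4 7 5 6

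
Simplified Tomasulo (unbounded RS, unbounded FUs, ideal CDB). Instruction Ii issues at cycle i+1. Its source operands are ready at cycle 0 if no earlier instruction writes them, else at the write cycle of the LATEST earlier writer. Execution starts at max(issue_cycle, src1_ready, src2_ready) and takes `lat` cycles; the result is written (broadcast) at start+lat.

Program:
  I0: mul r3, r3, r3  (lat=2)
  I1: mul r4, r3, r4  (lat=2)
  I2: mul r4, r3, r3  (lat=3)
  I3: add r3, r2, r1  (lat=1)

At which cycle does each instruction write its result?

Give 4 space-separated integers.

I0 mul r3: issue@1 deps=(None,None) exec_start@1 write@3
I1 mul r4: issue@2 deps=(0,None) exec_start@3 write@5
I2 mul r4: issue@3 deps=(0,0) exec_start@3 write@6
I3 add r3: issue@4 deps=(None,None) exec_start@4 write@5

Answer: 3 5 6 5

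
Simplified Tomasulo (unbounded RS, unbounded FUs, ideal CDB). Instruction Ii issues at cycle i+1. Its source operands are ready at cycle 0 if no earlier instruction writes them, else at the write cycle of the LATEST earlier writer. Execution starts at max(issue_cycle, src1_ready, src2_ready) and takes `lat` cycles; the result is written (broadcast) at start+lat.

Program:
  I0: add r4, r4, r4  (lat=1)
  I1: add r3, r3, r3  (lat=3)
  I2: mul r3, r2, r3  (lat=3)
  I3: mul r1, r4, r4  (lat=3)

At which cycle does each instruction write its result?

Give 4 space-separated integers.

Answer: 2 5 8 7

Derivation:
I0 add r4: issue@1 deps=(None,None) exec_start@1 write@2
I1 add r3: issue@2 deps=(None,None) exec_start@2 write@5
I2 mul r3: issue@3 deps=(None,1) exec_start@5 write@8
I3 mul r1: issue@4 deps=(0,0) exec_start@4 write@7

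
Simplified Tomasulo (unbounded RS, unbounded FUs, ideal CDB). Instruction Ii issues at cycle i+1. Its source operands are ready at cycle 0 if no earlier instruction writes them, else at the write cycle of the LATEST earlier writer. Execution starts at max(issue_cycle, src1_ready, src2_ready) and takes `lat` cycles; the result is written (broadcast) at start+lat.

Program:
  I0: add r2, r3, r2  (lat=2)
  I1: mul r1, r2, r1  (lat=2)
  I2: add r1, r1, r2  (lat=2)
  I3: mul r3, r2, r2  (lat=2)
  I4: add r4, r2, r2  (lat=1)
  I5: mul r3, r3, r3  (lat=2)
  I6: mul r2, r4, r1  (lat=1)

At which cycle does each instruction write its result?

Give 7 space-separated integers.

Answer: 3 5 7 6 6 8 8

Derivation:
I0 add r2: issue@1 deps=(None,None) exec_start@1 write@3
I1 mul r1: issue@2 deps=(0,None) exec_start@3 write@5
I2 add r1: issue@3 deps=(1,0) exec_start@5 write@7
I3 mul r3: issue@4 deps=(0,0) exec_start@4 write@6
I4 add r4: issue@5 deps=(0,0) exec_start@5 write@6
I5 mul r3: issue@6 deps=(3,3) exec_start@6 write@8
I6 mul r2: issue@7 deps=(4,2) exec_start@7 write@8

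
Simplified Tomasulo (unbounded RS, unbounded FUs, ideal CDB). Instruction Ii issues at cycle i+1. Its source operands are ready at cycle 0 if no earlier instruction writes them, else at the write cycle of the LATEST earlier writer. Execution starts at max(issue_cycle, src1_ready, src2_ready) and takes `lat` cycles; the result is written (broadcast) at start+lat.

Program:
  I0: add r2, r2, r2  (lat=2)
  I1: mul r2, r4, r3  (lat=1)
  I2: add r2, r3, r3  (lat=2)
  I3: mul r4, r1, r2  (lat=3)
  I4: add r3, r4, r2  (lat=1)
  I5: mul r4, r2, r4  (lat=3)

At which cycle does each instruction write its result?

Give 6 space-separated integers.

Answer: 3 3 5 8 9 11

Derivation:
I0 add r2: issue@1 deps=(None,None) exec_start@1 write@3
I1 mul r2: issue@2 deps=(None,None) exec_start@2 write@3
I2 add r2: issue@3 deps=(None,None) exec_start@3 write@5
I3 mul r4: issue@4 deps=(None,2) exec_start@5 write@8
I4 add r3: issue@5 deps=(3,2) exec_start@8 write@9
I5 mul r4: issue@6 deps=(2,3) exec_start@8 write@11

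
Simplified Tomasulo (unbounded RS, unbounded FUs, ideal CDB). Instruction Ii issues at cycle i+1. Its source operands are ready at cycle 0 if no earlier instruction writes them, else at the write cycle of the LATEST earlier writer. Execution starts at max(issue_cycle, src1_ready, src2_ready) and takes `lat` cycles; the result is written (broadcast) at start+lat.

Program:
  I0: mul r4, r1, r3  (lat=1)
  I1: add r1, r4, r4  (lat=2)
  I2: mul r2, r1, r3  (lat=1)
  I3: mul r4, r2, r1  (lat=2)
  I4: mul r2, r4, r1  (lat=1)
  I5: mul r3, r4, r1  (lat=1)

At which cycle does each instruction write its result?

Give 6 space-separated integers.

I0 mul r4: issue@1 deps=(None,None) exec_start@1 write@2
I1 add r1: issue@2 deps=(0,0) exec_start@2 write@4
I2 mul r2: issue@3 deps=(1,None) exec_start@4 write@5
I3 mul r4: issue@4 deps=(2,1) exec_start@5 write@7
I4 mul r2: issue@5 deps=(3,1) exec_start@7 write@8
I5 mul r3: issue@6 deps=(3,1) exec_start@7 write@8

Answer: 2 4 5 7 8 8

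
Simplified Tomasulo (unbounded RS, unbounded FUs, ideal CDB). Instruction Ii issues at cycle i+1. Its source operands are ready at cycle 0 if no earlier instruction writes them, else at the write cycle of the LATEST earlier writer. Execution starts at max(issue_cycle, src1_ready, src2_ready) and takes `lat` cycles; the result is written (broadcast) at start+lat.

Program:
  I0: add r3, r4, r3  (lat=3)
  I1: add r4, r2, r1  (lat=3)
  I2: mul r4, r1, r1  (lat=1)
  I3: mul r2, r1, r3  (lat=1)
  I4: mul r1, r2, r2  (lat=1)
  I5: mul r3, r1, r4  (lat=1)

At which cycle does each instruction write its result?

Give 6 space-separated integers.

Answer: 4 5 4 5 6 7

Derivation:
I0 add r3: issue@1 deps=(None,None) exec_start@1 write@4
I1 add r4: issue@2 deps=(None,None) exec_start@2 write@5
I2 mul r4: issue@3 deps=(None,None) exec_start@3 write@4
I3 mul r2: issue@4 deps=(None,0) exec_start@4 write@5
I4 mul r1: issue@5 deps=(3,3) exec_start@5 write@6
I5 mul r3: issue@6 deps=(4,2) exec_start@6 write@7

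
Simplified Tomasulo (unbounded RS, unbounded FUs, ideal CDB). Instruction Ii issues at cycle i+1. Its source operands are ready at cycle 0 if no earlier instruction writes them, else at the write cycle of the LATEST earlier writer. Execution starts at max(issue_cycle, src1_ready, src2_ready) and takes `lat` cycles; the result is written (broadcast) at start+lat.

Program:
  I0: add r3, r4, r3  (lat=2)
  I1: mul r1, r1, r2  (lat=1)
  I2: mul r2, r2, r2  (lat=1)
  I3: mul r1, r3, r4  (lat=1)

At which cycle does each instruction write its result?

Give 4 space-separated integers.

I0 add r3: issue@1 deps=(None,None) exec_start@1 write@3
I1 mul r1: issue@2 deps=(None,None) exec_start@2 write@3
I2 mul r2: issue@3 deps=(None,None) exec_start@3 write@4
I3 mul r1: issue@4 deps=(0,None) exec_start@4 write@5

Answer: 3 3 4 5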